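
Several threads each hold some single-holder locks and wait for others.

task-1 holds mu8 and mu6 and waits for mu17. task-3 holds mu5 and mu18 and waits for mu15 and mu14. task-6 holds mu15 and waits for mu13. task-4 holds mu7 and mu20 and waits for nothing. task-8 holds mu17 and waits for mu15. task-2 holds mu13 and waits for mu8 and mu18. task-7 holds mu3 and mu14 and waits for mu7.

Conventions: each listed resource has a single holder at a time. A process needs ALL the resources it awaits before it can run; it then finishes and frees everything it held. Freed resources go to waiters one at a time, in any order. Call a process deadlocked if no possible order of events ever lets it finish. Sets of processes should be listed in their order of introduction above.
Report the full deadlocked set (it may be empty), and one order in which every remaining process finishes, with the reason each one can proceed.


Deadlocked: task-1, task-3, task-6, task-8 and task-2.
Key observation: nobody on the ring task-1 -> task-8 -> task-6 -> task-2 -> task-1 can start until another member finishes, which never happens; task-3 is caught in further circular waits.
One completion order for the rest: task-4, task-7.
Verifying each step:
  task-4: no waits; runs immediately, freeing mu7 and mu20
  run task-7 (all its waits — mu7 — are resolved); releases mu3 and mu14


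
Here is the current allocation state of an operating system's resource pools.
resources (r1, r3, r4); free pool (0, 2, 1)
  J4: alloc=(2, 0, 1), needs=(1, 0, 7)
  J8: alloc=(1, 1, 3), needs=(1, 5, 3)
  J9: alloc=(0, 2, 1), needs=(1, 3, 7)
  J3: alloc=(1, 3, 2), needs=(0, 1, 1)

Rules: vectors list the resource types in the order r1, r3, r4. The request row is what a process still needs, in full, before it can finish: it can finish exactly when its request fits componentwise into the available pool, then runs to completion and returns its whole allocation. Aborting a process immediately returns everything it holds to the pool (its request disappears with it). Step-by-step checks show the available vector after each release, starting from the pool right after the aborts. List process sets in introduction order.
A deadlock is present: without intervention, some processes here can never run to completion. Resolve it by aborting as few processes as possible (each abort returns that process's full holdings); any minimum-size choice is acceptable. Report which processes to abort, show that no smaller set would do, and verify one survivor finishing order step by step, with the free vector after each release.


Abort J4.
Key observation: the deadlocked J9 becomes finishable only because J4 released (2, 0, 1); it completes at step 3 below.
Minimality: the empty abort set fails — the state is deadlocked as it stands.
The survivors complete as J3, J8, J9. Step-by-step check (starting from the post-abort pool):
  pool = (2, 2, 2)
  J3: need (0, 1, 1) fits (2, 2, 2); releases (1, 3, 2), pool now (3, 5, 4)
  J8: need (1, 5, 3) fits (3, 5, 4); releases (1, 1, 3), pool now (4, 6, 7)
  J9: need (1, 3, 7) fits (4, 6, 7); releases (0, 2, 1), pool now (4, 8, 8)


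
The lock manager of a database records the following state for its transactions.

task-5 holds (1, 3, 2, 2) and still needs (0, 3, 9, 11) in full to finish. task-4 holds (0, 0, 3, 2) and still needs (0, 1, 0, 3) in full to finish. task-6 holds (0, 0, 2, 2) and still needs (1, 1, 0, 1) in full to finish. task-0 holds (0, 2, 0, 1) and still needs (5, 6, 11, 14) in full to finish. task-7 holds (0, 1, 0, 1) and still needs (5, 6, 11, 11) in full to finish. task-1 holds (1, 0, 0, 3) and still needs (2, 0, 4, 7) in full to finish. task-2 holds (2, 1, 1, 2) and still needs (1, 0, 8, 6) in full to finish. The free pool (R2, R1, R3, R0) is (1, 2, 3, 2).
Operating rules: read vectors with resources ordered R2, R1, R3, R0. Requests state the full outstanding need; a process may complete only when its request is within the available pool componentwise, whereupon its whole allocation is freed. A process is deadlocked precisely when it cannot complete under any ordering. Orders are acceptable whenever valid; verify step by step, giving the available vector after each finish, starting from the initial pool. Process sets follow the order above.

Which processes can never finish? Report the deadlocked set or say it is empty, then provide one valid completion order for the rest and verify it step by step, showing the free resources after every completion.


The deadlocked set is empty.
Key observation: starting with task-6, each completion frees enough for the next — no one is permanently blocked.
A valid finishing order for the others: task-6, task-4, task-2, task-1, task-5, task-7, task-0. Step-by-step check:
  pool = (1, 2, 3, 2)
  task-6 needs (1, 1, 0, 1) <= (1, 2, 3, 2) -> finishes; pool += (0, 0, 2, 2) = (1, 2, 5, 4)
  task-4 needs (0, 1, 0, 3) <= (1, 2, 5, 4) -> finishes; pool += (0, 0, 3, 2) = (1, 2, 8, 6)
  task-2 needs (1, 0, 8, 6) <= (1, 2, 8, 6) -> finishes; pool += (2, 1, 1, 2) = (3, 3, 9, 8)
  task-1 needs (2, 0, 4, 7) <= (3, 3, 9, 8) -> finishes; pool += (1, 0, 0, 3) = (4, 3, 9, 11)
  task-5 needs (0, 3, 9, 11) <= (4, 3, 9, 11) -> finishes; pool += (1, 3, 2, 2) = (5, 6, 11, 13)
  task-7 needs (5, 6, 11, 11) <= (5, 6, 11, 13) -> finishes; pool += (0, 1, 0, 1) = (5, 7, 11, 14)
  task-0 needs (5, 6, 11, 14) <= (5, 7, 11, 14) -> finishes; pool += (0, 2, 0, 1) = (5, 9, 11, 15)


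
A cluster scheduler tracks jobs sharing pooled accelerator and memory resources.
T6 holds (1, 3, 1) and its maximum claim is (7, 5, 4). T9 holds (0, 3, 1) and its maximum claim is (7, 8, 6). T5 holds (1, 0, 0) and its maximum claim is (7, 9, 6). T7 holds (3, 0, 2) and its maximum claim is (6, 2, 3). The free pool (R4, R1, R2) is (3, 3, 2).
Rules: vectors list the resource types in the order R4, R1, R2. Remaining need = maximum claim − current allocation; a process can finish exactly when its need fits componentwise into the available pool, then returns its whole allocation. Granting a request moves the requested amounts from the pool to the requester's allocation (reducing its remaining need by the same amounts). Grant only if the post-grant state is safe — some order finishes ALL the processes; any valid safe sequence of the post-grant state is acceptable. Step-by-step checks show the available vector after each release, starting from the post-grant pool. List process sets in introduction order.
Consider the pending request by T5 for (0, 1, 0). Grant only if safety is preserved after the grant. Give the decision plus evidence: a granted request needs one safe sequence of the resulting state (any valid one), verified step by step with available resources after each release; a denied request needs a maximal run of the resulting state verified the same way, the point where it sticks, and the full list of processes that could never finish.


GRANT — the state after the grant stays safe, e.g. via T7, T6, T9, T5.
Key observation: (3, 2, 2) free after granting still covers T7 first, and each release covers the next.
Check on the post-grant state, step by step:
  pool = (3, 2, 2)
  T7: need (3, 2, 1) fits (3, 2, 2); releases (3, 0, 2), pool now (6, 2, 4)
  T6: need (6, 2, 3) fits (6, 2, 4); releases (1, 3, 1), pool now (7, 5, 5)
  T9: need (7, 5, 5) fits (7, 5, 5); releases (0, 3, 1), pool now (7, 8, 6)
  T5: need (6, 8, 6) fits (7, 8, 6); releases (1, 1, 0), pool now (8, 9, 6)


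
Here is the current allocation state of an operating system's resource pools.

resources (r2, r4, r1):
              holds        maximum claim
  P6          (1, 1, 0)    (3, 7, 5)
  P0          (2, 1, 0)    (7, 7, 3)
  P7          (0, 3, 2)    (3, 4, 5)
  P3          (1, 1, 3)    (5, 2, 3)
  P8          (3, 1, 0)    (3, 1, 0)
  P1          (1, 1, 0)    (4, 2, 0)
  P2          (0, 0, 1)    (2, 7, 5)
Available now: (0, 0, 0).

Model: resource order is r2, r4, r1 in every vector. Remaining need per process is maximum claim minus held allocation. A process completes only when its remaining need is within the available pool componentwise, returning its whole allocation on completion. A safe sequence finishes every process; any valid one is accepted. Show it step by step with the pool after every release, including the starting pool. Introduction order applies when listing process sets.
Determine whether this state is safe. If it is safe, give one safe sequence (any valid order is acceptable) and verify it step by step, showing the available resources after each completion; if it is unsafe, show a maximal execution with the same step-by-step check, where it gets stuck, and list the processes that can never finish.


The state is SAFE; one workable sequence: P8, P1, P3, P7, P0, P6, P2.
Key observation: reading the order forward, P1 is the first process whose need (3, 1, 0) meets the free pool (3, 1, 0) exactly on a resource it requests.
Walking it through:
  pool = (0, 0, 0)
  P8 needs (0, 0, 0) <= (0, 0, 0) -> finishes; pool += (3, 1, 0) = (3, 1, 0)
  P1 needs (3, 1, 0) <= (3, 1, 0) -> finishes; pool += (1, 1, 0) = (4, 2, 0)
  P3 needs (4, 1, 0) <= (4, 2, 0) -> finishes; pool += (1, 1, 3) = (5, 3, 3)
  P7 needs (3, 1, 3) <= (5, 3, 3) -> finishes; pool += (0, 3, 2) = (5, 6, 5)
  P0 needs (5, 6, 3) <= (5, 6, 5) -> finishes; pool += (2, 1, 0) = (7, 7, 5)
  P6 needs (2, 6, 5) <= (7, 7, 5) -> finishes; pool += (1, 1, 0) = (8, 8, 5)
  P2 needs (2, 7, 4) <= (8, 8, 5) -> finishes; pool += (0, 0, 1) = (8, 8, 6)


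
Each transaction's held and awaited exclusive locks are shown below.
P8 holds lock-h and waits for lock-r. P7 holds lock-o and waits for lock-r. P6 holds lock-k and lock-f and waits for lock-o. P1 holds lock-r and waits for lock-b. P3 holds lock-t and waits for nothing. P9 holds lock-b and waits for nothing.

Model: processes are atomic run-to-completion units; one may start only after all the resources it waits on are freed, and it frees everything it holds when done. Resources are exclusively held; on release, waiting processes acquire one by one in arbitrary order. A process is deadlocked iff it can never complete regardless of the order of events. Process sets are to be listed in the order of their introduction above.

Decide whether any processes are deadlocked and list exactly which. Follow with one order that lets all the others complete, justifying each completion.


The deadlocked set is empty.
Key observation: every chain of waits terminates; starting from the processes that wait on nothing, all the rest unlock in turn.
The rest can finish in the order P9, P1, P3, P7, P8, P6.
Check, step by step:
  run P9 (it waits on nothing); releases lock-b
  run P1 (all its waits — lock-b — are resolved); releases lock-r
  run P3 (it waits on nothing); releases lock-t
  run P7 (all its waits — lock-r — are resolved); releases lock-o
  run P8 (all its waits — lock-r — are resolved); releases lock-h
  run P6 (all its waits — lock-o — are resolved); releases lock-k and lock-f


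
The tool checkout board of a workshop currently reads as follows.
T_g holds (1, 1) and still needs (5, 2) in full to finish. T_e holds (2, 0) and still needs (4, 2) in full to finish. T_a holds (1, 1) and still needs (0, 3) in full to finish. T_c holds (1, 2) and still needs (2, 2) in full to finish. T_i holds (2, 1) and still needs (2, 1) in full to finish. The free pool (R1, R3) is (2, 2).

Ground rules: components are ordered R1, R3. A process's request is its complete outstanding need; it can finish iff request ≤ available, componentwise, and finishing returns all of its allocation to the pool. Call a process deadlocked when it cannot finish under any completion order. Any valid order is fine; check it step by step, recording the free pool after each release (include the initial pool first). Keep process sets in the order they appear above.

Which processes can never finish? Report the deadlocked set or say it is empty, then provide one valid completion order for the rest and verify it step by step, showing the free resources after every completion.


Nothing here is deadlocked.
Key observation: T_i leads a chain of completions in which each release enables another process.
A valid finishing order for the others: T_i, T_a, T_c, T_e, T_g. Check, step by step:
  pool = (2, 2)
  T_i needs (2, 1) <= (2, 2) -> finishes; pool += (2, 1) = (4, 3)
  T_a needs (0, 3) <= (4, 3) -> finishes; pool += (1, 1) = (5, 4)
  T_c needs (2, 2) <= (5, 4) -> finishes; pool += (1, 2) = (6, 6)
  T_e needs (4, 2) <= (6, 6) -> finishes; pool += (2, 0) = (8, 6)
  T_g needs (5, 2) <= (8, 6) -> finishes; pool += (1, 1) = (9, 7)


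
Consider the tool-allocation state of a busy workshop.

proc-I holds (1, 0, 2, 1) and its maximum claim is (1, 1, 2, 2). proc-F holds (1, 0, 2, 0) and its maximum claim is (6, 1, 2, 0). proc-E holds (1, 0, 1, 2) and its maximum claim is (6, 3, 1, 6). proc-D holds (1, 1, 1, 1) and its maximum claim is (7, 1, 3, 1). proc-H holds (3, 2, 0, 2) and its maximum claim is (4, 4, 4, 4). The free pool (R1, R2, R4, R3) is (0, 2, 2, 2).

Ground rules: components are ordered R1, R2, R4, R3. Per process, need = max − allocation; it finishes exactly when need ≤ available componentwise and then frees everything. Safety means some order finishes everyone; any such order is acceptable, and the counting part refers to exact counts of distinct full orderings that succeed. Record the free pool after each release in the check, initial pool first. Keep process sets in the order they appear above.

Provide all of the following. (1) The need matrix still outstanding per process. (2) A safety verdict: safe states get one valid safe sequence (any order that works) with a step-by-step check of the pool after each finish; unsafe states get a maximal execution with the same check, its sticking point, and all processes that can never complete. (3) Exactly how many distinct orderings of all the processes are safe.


(1) Need matrix, components ordered R1, R2, R4, R3:
  proc-I: (0, 1, 0, 1)
  proc-F: (5, 1, 0, 0)
  proc-E: (5, 3, 0, 4)
  proc-D: (6, 0, 2, 0)
  proc-H: (1, 2, 4, 2)
(2) UNSAFE.
Key observation: even finishing proc-I, proc-H leaves just (4, 4, 4, 5) free — too little R1 for any of the remaining processes.
The run proc-I, proc-H cannot be extended any further. Walking it through:
  pool = (0, 2, 2, 2)
  proc-I needs (0, 1, 0, 1) <= (0, 2, 2, 2) -> finishes; pool += (1, 0, 2, 1) = (1, 2, 4, 3)
  proc-H needs (1, 2, 4, 2) <= (1, 2, 4, 3) -> finishes; pool += (3, 2, 0, 2) = (4, 4, 4, 5)
  proc-F cannot run: need (5, 1, 0, 0) vs free (4, 4, 4, 5) (insufficient R1)
  proc-E cannot run: need (5, 3, 0, 4) vs free (4, 4, 4, 5) (insufficient R1)
  proc-D cannot run: need (6, 0, 2, 0) vs free (4, 4, 4, 5) (insufficient R1)
Never able to finish: proc-F, proc-E and proc-D.
(3) Exactly 0 of the possible complete orderings are safe sequences.


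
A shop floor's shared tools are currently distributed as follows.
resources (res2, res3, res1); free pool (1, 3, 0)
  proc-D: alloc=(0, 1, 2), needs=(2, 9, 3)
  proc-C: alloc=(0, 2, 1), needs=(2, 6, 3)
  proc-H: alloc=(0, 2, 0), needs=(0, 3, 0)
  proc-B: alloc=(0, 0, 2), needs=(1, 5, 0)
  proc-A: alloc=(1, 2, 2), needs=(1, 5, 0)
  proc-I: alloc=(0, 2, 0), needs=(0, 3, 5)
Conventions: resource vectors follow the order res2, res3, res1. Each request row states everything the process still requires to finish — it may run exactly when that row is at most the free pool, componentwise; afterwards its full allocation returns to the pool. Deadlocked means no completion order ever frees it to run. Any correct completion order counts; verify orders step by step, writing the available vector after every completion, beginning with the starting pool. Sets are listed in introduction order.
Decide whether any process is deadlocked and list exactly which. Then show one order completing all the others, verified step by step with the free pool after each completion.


Nothing here is deadlocked.
Key observation: proc-H leads a chain of completions in which each release enables another process.
The rest can finish in the order proc-H, proc-A, proc-B, proc-C, proc-I, proc-D. Verifying each step:
  pool = (1, 3, 0)
  proc-H needs (0, 3, 0) <= (1, 3, 0) -> finishes; pool += (0, 2, 0) = (1, 5, 0)
  proc-A needs (1, 5, 0) <= (1, 5, 0) -> finishes; pool += (1, 2, 2) = (2, 7, 2)
  proc-B needs (1, 5, 0) <= (2, 7, 2) -> finishes; pool += (0, 0, 2) = (2, 7, 4)
  proc-C needs (2, 6, 3) <= (2, 7, 4) -> finishes; pool += (0, 2, 1) = (2, 9, 5)
  proc-I needs (0, 3, 5) <= (2, 9, 5) -> finishes; pool += (0, 2, 0) = (2, 11, 5)
  proc-D needs (2, 9, 3) <= (2, 11, 5) -> finishes; pool += (0, 1, 2) = (2, 12, 7)


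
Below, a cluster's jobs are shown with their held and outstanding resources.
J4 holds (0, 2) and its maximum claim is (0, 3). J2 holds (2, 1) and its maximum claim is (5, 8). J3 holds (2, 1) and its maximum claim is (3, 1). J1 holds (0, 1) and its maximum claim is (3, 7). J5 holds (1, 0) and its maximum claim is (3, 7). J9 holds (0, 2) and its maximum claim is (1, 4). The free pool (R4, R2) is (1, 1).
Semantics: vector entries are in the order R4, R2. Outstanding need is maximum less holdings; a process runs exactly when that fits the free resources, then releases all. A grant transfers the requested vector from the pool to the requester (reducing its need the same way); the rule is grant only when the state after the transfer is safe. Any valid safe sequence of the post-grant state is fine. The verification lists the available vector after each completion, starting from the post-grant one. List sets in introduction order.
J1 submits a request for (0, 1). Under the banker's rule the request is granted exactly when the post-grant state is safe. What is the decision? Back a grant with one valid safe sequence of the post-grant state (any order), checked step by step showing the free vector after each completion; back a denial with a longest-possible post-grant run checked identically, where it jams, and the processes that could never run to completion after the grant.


GRANT — the state after the grant stays safe, e.g. via J3, J4, J9, J1, J2, J5.
Key observation: the grant leaves (1, 0) free — enough for J3, whose release restarts the cascade.
Step-by-step check of the post-grant state:
  pool = (1, 0)
  J3 needs (1, 0) <= (1, 0) -> finishes; pool += (2, 1) = (3, 1)
  J4 needs (0, 1) <= (3, 1) -> finishes; pool += (0, 2) = (3, 3)
  J9 needs (1, 2) <= (3, 3) -> finishes; pool += (0, 2) = (3, 5)
  J1 needs (3, 5) <= (3, 5) -> finishes; pool += (0, 2) = (3, 7)
  J2 needs (3, 7) <= (3, 7) -> finishes; pool += (2, 1) = (5, 8)
  J5 needs (2, 7) <= (5, 8) -> finishes; pool += (1, 0) = (6, 8)


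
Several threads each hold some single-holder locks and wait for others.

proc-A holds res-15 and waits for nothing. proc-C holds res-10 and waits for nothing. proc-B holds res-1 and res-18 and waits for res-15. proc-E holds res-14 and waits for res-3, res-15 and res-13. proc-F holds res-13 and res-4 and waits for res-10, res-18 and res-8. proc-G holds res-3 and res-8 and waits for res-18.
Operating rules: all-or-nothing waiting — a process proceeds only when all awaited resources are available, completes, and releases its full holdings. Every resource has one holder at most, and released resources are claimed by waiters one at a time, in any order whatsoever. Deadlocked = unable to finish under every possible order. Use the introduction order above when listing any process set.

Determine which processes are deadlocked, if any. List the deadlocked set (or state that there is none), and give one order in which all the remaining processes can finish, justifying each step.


The deadlocked set is empty.
Key observation: the wait relation is loop-free; peeling off processes with no waits unwinds the whole state.
The rest can finish in the order proc-A, proc-B, proc-G, proc-C, proc-F, proc-E.
Walking it through:
  proc-A waits on nothing -> runs at once and releases res-15
  run proc-B (all its waits — res-15 — are resolved); releases res-1 and res-18
  run proc-G (all its waits — res-18 — are resolved); releases res-3 and res-8
  proc-C waits on nothing -> runs at once and releases res-10
  run proc-F (all its waits — res-10, res-18 and res-8 — are resolved); releases res-13 and res-4
  run proc-E (all its waits — res-3, res-15 and res-13 — are resolved); releases res-14


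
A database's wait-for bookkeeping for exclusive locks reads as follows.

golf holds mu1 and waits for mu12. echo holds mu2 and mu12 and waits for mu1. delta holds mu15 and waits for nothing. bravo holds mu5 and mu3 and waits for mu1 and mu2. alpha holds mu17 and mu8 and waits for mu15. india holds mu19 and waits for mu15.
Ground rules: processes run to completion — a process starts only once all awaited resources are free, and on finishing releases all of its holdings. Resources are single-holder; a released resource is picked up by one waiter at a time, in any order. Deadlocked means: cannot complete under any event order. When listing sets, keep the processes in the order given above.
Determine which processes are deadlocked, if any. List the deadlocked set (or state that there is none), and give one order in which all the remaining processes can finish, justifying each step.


Deadlocked set: golf, echo and bravo.
Key observation: the knot is the closed ring of waits golf -> echo -> golf; bravo waits into the deadlock from upstream.
One completion order for the rest: delta, alpha, india.
Walking it through:
  delta waits on nothing -> runs at once and releases mu15
  run alpha (all its waits — mu15 — are resolved); releases mu17 and mu8
  run india (all its waits — mu15 — are resolved); releases mu19


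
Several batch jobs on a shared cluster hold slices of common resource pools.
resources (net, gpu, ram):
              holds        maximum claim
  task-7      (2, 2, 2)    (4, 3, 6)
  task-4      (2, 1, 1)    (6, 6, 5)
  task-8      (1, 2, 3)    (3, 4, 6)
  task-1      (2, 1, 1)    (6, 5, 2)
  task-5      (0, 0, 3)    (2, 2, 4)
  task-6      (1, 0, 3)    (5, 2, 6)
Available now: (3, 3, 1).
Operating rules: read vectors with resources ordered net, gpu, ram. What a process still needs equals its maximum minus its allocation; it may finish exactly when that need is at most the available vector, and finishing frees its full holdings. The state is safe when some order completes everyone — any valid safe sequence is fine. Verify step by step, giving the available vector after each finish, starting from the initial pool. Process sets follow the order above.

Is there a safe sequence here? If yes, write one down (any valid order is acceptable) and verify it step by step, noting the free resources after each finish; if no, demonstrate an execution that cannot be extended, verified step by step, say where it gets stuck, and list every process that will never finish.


SAFE, for example via the order task-5, task-8, task-7, task-1, task-6, task-4.
Key observation: task-5 is the earliest step where a requested resource binds exactly: need (2, 2, 1), pool (3, 3, 1) at its turn.
Walking it through:
  pool = (3, 3, 1)
  task-5 needs (2, 2, 1) <= (3, 3, 1) -> finishes; pool += (0, 0, 3) = (3, 3, 4)
  task-8 needs (2, 2, 3) <= (3, 3, 4) -> finishes; pool += (1, 2, 3) = (4, 5, 7)
  task-7 needs (2, 1, 4) <= (4, 5, 7) -> finishes; pool += (2, 2, 2) = (6, 7, 9)
  task-1 needs (4, 4, 1) <= (6, 7, 9) -> finishes; pool += (2, 1, 1) = (8, 8, 10)
  task-6 needs (4, 2, 3) <= (8, 8, 10) -> finishes; pool += (1, 0, 3) = (9, 8, 13)
  task-4 needs (4, 5, 4) <= (9, 8, 13) -> finishes; pool += (2, 1, 1) = (11, 9, 14)


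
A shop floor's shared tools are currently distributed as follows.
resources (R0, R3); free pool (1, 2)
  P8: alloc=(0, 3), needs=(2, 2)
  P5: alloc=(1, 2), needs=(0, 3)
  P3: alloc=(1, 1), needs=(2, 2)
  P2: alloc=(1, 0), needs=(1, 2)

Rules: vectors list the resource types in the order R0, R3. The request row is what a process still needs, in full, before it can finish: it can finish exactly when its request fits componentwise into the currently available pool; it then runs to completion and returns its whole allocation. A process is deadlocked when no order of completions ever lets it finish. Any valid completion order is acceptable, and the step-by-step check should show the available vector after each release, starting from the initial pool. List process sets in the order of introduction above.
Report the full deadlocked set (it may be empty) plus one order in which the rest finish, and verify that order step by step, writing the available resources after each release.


The deadlocked set is empty.
Key observation: starting with P2, each completion frees enough for the next — no one is permanently blocked.
A valid finishing order for the others: P2, P8, P5, P3. Walking it through:
  pool = (1, 2)
  P2 needs (1, 2) <= (1, 2) -> finishes; pool += (1, 0) = (2, 2)
  P8 needs (2, 2) <= (2, 2) -> finishes; pool += (0, 3) = (2, 5)
  P5 needs (0, 3) <= (2, 5) -> finishes; pool += (1, 2) = (3, 7)
  P3 needs (2, 2) <= (3, 7) -> finishes; pool += (1, 1) = (4, 8)


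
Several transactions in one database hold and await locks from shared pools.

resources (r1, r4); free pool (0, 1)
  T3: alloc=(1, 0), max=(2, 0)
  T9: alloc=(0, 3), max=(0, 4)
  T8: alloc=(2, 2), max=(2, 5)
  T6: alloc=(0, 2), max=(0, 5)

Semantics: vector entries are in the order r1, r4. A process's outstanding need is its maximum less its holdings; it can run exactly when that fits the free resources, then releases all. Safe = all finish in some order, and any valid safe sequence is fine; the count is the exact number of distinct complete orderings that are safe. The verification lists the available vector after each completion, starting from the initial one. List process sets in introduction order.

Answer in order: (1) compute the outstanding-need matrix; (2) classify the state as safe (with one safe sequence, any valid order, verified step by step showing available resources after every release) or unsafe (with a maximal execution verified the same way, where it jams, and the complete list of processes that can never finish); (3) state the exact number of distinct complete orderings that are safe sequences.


(1) Need matrix, components ordered r1, r4:
  T3: (1, 0)
  T9: (0, 1)
  T8: (0, 3)
  T6: (0, 3)
(2) The state is SAFE; one workable sequence: T9, T6, T8, T3.
Key observation: T9 marks the first exact bind of the order: its need (0, 1) fits the free (0, 1) with zero slack on a requested resource.
Check, step by step:
  pool = (0, 1)
  run T9 (needs (0, 1), free (0, 1)); after release of (0, 3) the pool is (0, 4)
  run T6 (needs (0, 3), free (0, 4)); after release of (0, 2) the pool is (0, 6)
  run T8 (needs (0, 3), free (0, 6)); after release of (2, 2) the pool is (2, 8)
  run T3 (needs (1, 0), free (2, 8)); after release of (1, 0) the pool is (3, 8)
(3) The exact count: 3 of the possible complete orderings are safe sequences.


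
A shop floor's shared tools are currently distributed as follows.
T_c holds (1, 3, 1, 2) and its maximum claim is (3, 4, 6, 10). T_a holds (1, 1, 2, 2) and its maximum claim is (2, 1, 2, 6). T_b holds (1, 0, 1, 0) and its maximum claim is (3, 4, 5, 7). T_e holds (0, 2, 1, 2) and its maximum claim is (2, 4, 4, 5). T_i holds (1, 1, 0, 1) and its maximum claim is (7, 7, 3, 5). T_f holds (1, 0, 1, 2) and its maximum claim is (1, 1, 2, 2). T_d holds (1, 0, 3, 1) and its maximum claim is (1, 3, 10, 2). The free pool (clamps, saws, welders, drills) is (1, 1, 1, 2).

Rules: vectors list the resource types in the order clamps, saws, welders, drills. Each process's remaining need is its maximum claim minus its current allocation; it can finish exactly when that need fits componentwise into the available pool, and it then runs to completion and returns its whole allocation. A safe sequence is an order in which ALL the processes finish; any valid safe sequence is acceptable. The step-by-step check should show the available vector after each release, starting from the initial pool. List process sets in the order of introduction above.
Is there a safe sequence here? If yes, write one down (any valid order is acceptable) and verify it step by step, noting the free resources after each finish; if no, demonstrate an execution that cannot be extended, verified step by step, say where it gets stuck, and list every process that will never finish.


SAFE, for example via the order T_f, T_a, T_e, T_b, T_c, T_d, T_i.
Key observation: the order's first zero-slack moment is T_f ((0, 1, 1, 0) needed, (1, 1, 1, 2) free — a requested resource with nothing to spare).
Verifying each step:
  pool = (1, 1, 1, 2)
  run T_f (needs (0, 1, 1, 0), free (1, 1, 1, 2)); after release of (1, 0, 1, 2) the pool is (2, 1, 2, 4)
  run T_a (needs (1, 0, 0, 4), free (2, 1, 2, 4)); after release of (1, 1, 2, 2) the pool is (3, 2, 4, 6)
  run T_e (needs (2, 2, 3, 3), free (3, 2, 4, 6)); after release of (0, 2, 1, 2) the pool is (3, 4, 5, 8)
  run T_b (needs (2, 4, 4, 7), free (3, 4, 5, 8)); after release of (1, 0, 1, 0) the pool is (4, 4, 6, 8)
  run T_c (needs (2, 1, 5, 8), free (4, 4, 6, 8)); after release of (1, 3, 1, 2) the pool is (5, 7, 7, 10)
  run T_d (needs (0, 3, 7, 1), free (5, 7, 7, 10)); after release of (1, 0, 3, 1) the pool is (6, 7, 10, 11)
  run T_i (needs (6, 6, 3, 4), free (6, 7, 10, 11)); after release of (1, 1, 0, 1) the pool is (7, 8, 10, 12)


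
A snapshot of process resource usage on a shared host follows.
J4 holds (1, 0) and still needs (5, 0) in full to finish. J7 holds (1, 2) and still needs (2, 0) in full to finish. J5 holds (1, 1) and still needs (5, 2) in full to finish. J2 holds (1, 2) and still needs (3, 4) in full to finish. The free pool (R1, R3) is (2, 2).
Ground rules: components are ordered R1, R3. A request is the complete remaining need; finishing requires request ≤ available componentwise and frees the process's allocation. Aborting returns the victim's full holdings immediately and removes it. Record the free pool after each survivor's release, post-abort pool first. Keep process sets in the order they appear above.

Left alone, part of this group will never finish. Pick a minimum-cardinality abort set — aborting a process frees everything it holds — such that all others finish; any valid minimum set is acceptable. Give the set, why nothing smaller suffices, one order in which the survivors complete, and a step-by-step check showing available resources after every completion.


The answer: abort J5.
Key observation: J4 was stuck for good until J5 gave back (1, 1); in the order shown it finishes at step 3.
No smaller set exists: with zero aborts the deadlock remains.
Survivors finish in the order: J7, J2, J4. Walking it through (pool after the aborts first):
  pool = (3, 3)
  J7: need (2, 0) fits (3, 3); releases (1, 2), pool now (4, 5)
  J2: need (3, 4) fits (4, 5); releases (1, 2), pool now (5, 7)
  J4: need (5, 0) fits (5, 7); releases (1, 0), pool now (6, 7)


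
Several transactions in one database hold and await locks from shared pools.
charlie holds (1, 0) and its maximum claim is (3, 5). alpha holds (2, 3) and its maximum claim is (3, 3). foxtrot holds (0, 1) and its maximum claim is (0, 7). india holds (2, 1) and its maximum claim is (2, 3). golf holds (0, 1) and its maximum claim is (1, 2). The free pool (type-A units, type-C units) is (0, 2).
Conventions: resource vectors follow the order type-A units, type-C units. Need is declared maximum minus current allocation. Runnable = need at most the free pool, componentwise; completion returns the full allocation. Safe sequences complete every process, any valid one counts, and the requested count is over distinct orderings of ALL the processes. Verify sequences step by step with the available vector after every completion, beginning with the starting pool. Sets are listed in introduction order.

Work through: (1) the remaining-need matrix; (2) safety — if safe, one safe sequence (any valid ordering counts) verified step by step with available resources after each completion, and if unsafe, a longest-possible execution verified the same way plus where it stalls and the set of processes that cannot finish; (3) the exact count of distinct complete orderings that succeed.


(1) Need matrix, components ordered type-A units, type-C units:
  charlie: (2, 5)
  alpha: (1, 0)
  foxtrot: (0, 6)
  india: (0, 2)
  golf: (1, 1)
(2) SAFE, for example via the order india, alpha, charlie, foxtrot, golf.
Key observation: at india the run first touches a limit — (0, 2) against (0, 2), exact on a resource it actually requests.
Check, step by step:
  pool = (0, 2)
  india needs (0, 2) <= (0, 2) -> finishes; pool += (2, 1) = (2, 3)
  alpha needs (1, 0) <= (2, 3) -> finishes; pool += (2, 3) = (4, 6)
  charlie needs (2, 5) <= (4, 6) -> finishes; pool += (1, 0) = (5, 6)
  foxtrot needs (0, 6) <= (5, 6) -> finishes; pool += (0, 1) = (5, 7)
  golf needs (1, 1) <= (5, 7) -> finishes; pool += (0, 1) = (5, 8)
(3) Precisely 8 of the possible complete orderings are safe sequences.


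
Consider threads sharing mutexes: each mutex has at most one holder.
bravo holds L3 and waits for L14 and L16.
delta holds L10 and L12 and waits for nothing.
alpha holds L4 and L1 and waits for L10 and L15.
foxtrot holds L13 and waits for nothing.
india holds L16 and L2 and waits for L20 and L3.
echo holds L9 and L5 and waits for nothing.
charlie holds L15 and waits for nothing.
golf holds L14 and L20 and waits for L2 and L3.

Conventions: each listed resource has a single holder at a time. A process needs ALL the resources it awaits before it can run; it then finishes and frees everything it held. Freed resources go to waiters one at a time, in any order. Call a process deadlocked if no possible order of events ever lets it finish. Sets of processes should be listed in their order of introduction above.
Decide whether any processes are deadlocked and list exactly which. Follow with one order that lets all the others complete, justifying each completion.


Deadlocked set: bravo, india and golf.
Key observation: the knot is the closed ring of waits bravo -> india -> bravo; golf is caught in further circular waits.
A valid finishing order for the others: echo, delta, foxtrot, charlie, alpha.
Verifying each step:
  echo: no waits; runs immediately, freeing L9 and L5
  delta: no waits; runs immediately, freeing L10 and L12
  foxtrot: no waits; runs immediately, freeing L13
  charlie: no waits; runs immediately, freeing L15
  alpha: everything it awaited (L10 and L15) is free; runs, freeing L4 and L1


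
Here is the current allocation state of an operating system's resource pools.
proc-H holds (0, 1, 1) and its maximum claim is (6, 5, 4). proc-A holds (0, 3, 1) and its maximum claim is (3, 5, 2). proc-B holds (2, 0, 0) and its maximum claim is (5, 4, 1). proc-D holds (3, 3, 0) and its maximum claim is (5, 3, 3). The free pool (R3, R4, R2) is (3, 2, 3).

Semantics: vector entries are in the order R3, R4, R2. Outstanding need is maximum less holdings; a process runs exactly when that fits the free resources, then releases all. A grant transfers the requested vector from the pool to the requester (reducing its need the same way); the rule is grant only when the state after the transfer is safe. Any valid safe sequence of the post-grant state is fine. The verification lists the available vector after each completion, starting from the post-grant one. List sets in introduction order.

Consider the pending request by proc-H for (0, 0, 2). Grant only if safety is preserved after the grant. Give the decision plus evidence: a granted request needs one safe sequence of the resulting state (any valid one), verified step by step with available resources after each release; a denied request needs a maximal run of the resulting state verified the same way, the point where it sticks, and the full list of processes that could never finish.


DENY: after the grant no complete ordering would exist.
Key observation: after proc-A, proc-B the pool peaks at (5, 5, 2), and each blocked process is short somewhere: proc-H on R3; proc-D on R2.
After a pretend grant, a maximal execution: proc-A, proc-B — then nothing else fits. Check, step by step:
  pool = (3, 2, 1)
  proc-A needs (3, 2, 1) <= (3, 2, 1) -> finishes; pool += (0, 3, 1) = (3, 5, 2)
  proc-B needs (3, 4, 1) <= (3, 5, 2) -> finishes; pool += (2, 0, 0) = (5, 5, 2)
  proc-H still needs (6, 4, 1) but only (5, 5, 2) is free — short on R3
  proc-D still needs (2, 0, 3) but only (5, 5, 2) is free — short on R2
Had the request been granted, proc-H and proc-D could never finish.


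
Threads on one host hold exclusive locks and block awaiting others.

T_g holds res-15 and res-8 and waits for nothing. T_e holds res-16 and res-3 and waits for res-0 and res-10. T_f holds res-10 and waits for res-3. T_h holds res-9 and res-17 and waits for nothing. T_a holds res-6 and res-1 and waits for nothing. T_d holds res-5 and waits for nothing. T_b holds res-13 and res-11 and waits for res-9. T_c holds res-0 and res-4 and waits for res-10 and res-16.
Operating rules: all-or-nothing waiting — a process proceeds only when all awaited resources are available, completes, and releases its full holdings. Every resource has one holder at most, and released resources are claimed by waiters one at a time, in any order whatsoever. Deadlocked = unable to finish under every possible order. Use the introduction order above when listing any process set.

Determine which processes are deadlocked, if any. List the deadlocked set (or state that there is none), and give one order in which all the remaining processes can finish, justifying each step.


The deadlocked set is T_e, T_f and T_c.
Key observation: the knot is the closed ring of waits T_e -> T_f -> T_e; T_c is caught in further circular waits.
One completion order for the rest: T_a, T_h, T_g, T_d, T_b.
Check, step by step:
  run T_a (it waits on nothing); releases res-6 and res-1
  run T_h (it waits on nothing); releases res-9 and res-17
  run T_g (it waits on nothing); releases res-15 and res-8
  run T_d (it waits on nothing); releases res-5
  T_b: everything it awaited (res-9) is free; runs, freeing res-13 and res-11


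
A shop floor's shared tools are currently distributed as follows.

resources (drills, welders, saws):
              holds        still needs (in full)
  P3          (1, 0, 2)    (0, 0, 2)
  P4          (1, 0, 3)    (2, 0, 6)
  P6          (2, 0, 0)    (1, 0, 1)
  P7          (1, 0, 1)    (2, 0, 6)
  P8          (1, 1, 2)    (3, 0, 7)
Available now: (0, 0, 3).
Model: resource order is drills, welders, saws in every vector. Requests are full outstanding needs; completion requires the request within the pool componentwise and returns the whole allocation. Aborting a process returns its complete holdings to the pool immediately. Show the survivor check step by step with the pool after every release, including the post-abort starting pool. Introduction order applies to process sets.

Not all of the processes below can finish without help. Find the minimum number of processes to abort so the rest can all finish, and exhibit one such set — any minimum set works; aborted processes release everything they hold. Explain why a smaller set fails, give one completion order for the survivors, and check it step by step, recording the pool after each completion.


The answer: abort P7.
Key observation: no ordering could ever have run P4 before the abort of P7; with (1, 0, 1) back in the pool it fits at step 2.
Minimality: the empty abort set fails — the state is deadlocked as it stands.
Survivors finish in the order: P3, P4, P6, P8. Check, step by step (pool after the aborts first):
  pool = (1, 0, 4)
  run P3 (needs (0, 0, 2), free (1, 0, 4)); after release of (1, 0, 2) the pool is (2, 0, 6)
  run P4 (needs (2, 0, 6), free (2, 0, 6)); after release of (1, 0, 3) the pool is (3, 0, 9)
  run P6 (needs (1, 0, 1), free (3, 0, 9)); after release of (2, 0, 0) the pool is (5, 0, 9)
  run P8 (needs (3, 0, 7), free (5, 0, 9)); after release of (1, 1, 2) the pool is (6, 1, 11)


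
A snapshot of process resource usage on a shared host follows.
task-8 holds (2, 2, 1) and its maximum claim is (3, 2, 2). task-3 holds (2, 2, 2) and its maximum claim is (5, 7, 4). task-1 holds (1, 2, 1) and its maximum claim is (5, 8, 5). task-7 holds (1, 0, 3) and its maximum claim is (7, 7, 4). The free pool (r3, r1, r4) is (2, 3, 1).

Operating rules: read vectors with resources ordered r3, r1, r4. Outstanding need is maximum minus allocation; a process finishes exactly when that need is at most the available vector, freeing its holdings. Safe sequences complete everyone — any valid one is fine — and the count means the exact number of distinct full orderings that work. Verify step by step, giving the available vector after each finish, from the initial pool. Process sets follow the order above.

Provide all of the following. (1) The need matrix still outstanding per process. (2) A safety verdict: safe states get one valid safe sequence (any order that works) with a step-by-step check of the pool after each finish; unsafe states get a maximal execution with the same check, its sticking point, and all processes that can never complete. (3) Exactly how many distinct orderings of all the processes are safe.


(1) Outstanding need per process (order r3, r1, r4):
  task-8: (1, 0, 1)
  task-3: (3, 5, 2)
  task-1: (4, 6, 4)
  task-7: (6, 7, 1)
(2) The state is SAFE; one workable sequence: task-8, task-3, task-1, task-7.
Key observation: task-8 is the earliest step where a requested resource binds exactly: need (1, 0, 1), pool (2, 3, 1) at its turn.
Step-by-step check:
  pool = (2, 3, 1)
  task-8 needs (1, 0, 1) <= (2, 3, 1) -> finishes; pool += (2, 2, 1) = (4, 5, 2)
  task-3 needs (3, 5, 2) <= (4, 5, 2) -> finishes; pool += (2, 2, 2) = (6, 7, 4)
  task-1 needs (4, 6, 4) <= (6, 7, 4) -> finishes; pool += (1, 2, 1) = (7, 9, 5)
  task-7 needs (6, 7, 1) <= (7, 9, 5) -> finishes; pool += (1, 0, 3) = (8, 9, 8)
(3) The exact count: 2 of the possible complete orderings are safe sequences.
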